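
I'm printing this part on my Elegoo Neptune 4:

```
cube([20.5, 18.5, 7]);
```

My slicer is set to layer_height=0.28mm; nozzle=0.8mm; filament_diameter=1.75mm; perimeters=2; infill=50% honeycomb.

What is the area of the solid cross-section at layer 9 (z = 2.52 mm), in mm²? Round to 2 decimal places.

At z = 2.52 mm: the cube (footprint 20.5×18.5) is included at this height (area 379.25 mm²). Overall, the cross-section is a single solid region. Net area = 379.25 mm².

379.25 mm²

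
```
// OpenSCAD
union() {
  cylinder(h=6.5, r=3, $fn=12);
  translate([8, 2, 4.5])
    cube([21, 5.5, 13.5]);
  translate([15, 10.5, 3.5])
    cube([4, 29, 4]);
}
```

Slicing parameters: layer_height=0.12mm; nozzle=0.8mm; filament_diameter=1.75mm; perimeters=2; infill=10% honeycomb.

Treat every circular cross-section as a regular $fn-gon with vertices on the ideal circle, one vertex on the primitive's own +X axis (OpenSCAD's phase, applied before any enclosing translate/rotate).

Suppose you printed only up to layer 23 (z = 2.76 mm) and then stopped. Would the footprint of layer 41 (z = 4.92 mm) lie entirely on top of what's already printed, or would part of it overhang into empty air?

Compare the two slices. At z = 2.76: the r=3 cylinder contributes a regular 12-gon of circumradius 3 (area = (12/2)·3.000²·sin(360°/12) = 27.00 mm²); the cube at (8, 2) is not intersected at this z (z outside [4.5, 18]); the cube at (15, 10.5) is absent (z outside [3.5, 7.5]); Merging all regions: only the r=3 cylinder is present, so the union is just that shape — area = 27.00 mm². At z = 4.92: the cylinder: section is a regular 12-gon, circumradius r=3 (area = (12/2)·3.000²·sin(360°/12) = 27.00 mm²); the cube at (8, 2) (footprint 21×5.5) is included at this height (area 115.50 mm²); the cube at (15, 10.5) is present — its section is the full 4×29 rectangle (area 116.00 mm²); Taking the union: the 3 present regions are separate (no shared area or edge), so areas and boundary lengths simply add and each stays a separate island — area = 258.50 mm². Checking containment: at z = 4.92 the cross-section extends beyond the z = 2.76 cross-section by about 231.50 mm².

part overhangs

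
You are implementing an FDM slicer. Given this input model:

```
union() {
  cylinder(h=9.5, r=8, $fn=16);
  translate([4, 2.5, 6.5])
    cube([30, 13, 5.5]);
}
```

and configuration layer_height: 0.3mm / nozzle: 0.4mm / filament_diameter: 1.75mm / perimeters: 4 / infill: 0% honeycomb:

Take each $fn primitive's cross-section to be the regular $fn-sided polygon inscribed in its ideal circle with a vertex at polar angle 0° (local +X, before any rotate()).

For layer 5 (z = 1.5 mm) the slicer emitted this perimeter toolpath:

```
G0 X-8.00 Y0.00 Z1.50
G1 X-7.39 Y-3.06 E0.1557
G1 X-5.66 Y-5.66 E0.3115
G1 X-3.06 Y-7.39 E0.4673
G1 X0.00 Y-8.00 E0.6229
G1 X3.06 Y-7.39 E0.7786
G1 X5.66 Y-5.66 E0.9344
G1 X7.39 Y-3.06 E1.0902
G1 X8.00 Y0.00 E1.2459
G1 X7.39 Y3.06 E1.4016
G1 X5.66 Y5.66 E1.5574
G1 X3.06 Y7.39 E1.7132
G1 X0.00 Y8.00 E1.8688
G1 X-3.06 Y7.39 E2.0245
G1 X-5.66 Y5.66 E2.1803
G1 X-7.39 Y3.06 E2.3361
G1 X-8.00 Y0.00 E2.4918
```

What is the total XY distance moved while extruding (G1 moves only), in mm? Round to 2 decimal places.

49.95 mm

Sum the Euclidean lengths of each G1 segment: total = 49.95 mm.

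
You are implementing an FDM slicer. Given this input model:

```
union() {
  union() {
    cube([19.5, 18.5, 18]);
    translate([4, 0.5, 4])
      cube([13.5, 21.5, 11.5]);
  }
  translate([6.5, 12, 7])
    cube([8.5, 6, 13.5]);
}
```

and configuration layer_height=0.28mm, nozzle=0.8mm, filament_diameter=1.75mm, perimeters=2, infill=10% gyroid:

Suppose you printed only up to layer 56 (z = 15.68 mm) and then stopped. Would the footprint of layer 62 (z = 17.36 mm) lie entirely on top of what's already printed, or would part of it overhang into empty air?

Compare the two slices. At z = 15.68: the cube (footprint 19.5×18.5) is included at this height (area 360.75 mm²); the cube at (4, 0.5) does not reach this height (z outside [4, 15.5]); Taking the union: only the 19.5×18.5 cube is present, so the union is just that shape — area = 360.75 mm²; the cube at (6.5, 12) is present — its section is the full 8.5×6 rectangle (area 51.00 mm²); Combining (union): the 8.5×6 cube at (6.5, 12) lies entirely inside that combined region, so the union is just that combined region — area = 360.75 mm². At z = 17.36: the cube (footprint 19.5×18.5) is included at this height (area 360.75 mm²); the cube at (4, 0.5) is not intersected at this z (z outside [4, 15.5]); Combining (union): only the 19.5×18.5 cube is present, so the union is just that shape — area = 360.75 mm²; the 8.5×6 cube at (6.5, 12) contributes its full rectangle (area 51.00 mm²); Combining (union): the 8.5×6 cube at (6.5, 12) lies entirely inside that combined region, so the union is just that combined region — area = 360.75 mm². Checking containment: the cross-section at z = 17.36 is a subset of the cross-section at z = 15.68.

entirely on top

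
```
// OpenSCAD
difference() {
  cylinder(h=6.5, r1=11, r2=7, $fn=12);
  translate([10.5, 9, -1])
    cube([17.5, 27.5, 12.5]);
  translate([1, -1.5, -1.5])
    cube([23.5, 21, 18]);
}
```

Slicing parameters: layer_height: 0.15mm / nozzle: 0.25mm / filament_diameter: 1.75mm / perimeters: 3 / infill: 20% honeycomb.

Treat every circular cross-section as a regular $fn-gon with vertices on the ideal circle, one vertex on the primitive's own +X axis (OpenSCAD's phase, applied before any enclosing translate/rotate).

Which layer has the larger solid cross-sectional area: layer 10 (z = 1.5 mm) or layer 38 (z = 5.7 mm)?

layer 10 (z = 1.5 mm)

Layer 10 (z = 1.5): the cone (r1=11→r2=7) has section circumradius 10.077 here — a regular 12-gon (area = (12/2)·10.077²·sin(360°/12) = 304.63 mm²); the 17.5×27.5 cube at (10.5, 9) contributes its full rectangle (area 481.25 mm²); the 23.5×21 cube at (1, -1.5) contributes its full rectangle (area 493.50 mm²); After the difference (first − rest): starting from the cone (304.63 mm²), the 17.5×27.5 cube at (10.5, 9) misses the remaining region (no effect); the 23.5×21 cube at (1, -1.5) partially overlaps it — only the 79.53 mm² overlap (of its 493.50 mm²) is removed, clipping the outline — area = 225.10 mm². So its area = 225.10 mm². Layer 38 (z = 5.7): the cone (r1=11→r2=7) has section circumradius 7.492 here — a regular 12-gon (area = (12/2)·7.492²·sin(360°/12) = 168.40 mm²); the cube at (10.5, 9) is present — its section is the full 17.5×27.5 rectangle (area 481.25 mm²); the 23.5×21 cube at (1, -1.5) contributes its full rectangle (area 493.50 mm²); Taking the first minus the rest: starting from the cone (168.40 mm²), the 17.5×27.5 cube at (10.5, 9) misses the remaining region (no effect); the 23.5×21 cube at (1, -1.5) partially overlaps it — only the 44.18 mm² overlap (of its 493.50 mm²) is removed, clipping the outline — area = 124.22 mm². So its area = 124.22 mm². Layer 10 is larger (225.10 vs 124.22 mm²).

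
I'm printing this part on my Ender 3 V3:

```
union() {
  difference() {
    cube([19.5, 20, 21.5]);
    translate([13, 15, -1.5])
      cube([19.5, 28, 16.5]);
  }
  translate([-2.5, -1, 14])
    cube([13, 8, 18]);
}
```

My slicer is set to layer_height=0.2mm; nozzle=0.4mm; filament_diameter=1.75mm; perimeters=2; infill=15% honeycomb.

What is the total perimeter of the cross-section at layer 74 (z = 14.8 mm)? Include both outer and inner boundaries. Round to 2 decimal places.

At z = 14.8 mm: the cube is present — its section is the full 19.5×20 rectangle (perimeter 79.00 mm); the 19.5×28 cube at (13, 15) contributes its full rectangle (perimeter 95.00 mm); Taking the first minus the rest: starting from the 19.5×20 cube, the 19.5×28 cube at (13, 15) partially overlaps it — only the 32.50 mm² overlap (of its 546.00 mm²) is removed, clipping the outline — boundary = 79.00 mm; the 13×8 cube at (-2.5, -1) contributes its full rectangle (perimeter 42.00 mm); Merging all regions: the regions partially overlap (shared area 73.50 mm²), so the edge portions inside another operand are dropped and the merged outline is re-measured after clipping — boundary = 86.00 mm. Overall, the cross-section is a single solid region. Total boundary length (outer) = 86.00 mm.

86.00 mm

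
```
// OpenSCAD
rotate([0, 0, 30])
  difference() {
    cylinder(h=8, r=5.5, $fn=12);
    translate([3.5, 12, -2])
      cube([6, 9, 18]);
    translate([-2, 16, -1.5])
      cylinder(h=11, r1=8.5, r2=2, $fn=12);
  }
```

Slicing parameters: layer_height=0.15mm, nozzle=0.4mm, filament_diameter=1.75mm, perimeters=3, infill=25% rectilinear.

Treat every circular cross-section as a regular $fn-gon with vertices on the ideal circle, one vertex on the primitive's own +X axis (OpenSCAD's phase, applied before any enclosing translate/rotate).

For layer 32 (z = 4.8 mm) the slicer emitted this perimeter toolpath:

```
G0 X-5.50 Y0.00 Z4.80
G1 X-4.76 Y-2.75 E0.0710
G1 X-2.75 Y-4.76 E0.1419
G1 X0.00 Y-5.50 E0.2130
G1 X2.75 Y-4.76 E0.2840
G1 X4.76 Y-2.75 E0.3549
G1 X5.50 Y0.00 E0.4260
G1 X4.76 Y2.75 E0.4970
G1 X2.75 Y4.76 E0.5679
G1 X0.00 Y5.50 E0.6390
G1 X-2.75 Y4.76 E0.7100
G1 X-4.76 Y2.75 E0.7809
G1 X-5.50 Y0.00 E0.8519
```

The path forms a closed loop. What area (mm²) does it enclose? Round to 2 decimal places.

Apply the shoelace formula to the sequence of (X, Y) vertices; enclosed area = 90.69 mm².

90.69 mm²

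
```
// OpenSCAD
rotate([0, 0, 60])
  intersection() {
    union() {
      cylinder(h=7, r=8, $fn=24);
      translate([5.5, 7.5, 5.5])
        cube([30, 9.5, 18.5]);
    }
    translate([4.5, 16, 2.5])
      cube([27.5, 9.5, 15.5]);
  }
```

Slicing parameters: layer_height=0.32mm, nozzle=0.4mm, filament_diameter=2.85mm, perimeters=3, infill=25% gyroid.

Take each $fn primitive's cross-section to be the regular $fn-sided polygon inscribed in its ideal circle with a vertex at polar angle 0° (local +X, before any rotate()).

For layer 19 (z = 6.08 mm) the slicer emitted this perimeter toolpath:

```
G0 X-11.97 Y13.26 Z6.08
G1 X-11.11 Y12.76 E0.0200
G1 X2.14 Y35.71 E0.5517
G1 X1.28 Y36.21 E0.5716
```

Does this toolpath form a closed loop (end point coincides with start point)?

Start point (G0): (-11.97, 13.26). End point (last G1): the path does not return to the start — open.

no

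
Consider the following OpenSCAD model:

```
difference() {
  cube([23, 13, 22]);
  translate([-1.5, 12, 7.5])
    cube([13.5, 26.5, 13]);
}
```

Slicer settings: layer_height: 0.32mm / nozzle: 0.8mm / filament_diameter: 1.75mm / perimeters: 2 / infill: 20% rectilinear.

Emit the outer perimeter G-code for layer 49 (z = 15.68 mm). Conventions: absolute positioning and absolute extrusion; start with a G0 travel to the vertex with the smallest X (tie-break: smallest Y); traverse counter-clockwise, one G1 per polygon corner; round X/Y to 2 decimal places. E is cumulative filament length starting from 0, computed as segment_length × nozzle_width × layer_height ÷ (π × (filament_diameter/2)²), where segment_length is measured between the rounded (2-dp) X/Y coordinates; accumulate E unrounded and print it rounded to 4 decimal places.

At z = 15.68 mm: the cube (footprint 23×13) is included at this height; the cube at (-1.5, 12) is present — its section is the full 13.5×26.5 rectangle; After the difference (first − rest): starting from the 23×13 cube, the 13.5×26.5 cube at (-1.5, 12) partially overlaps it — only the 12.00 mm² overlap (of its 357.75 mm²) is removed, clipping the outline — 1 connected region. The outline is a single polygon with 6 vertices. Extrusion per mm of travel: 0.8 × 0.32 / (π × 0.875²) = 0.106432. Accumulating E over each segment gives final E = 7.6631.

G0 X0.00 Y0.00 Z15.68
G1 X23.00 Y0.00 E2.4479
G1 X23.00 Y13.00 E3.8316
G1 X12.00 Y13.00 E5.0023
G1 X12.00 Y12.00 E5.1088
G1 X0.00 Y12.00 E6.3859
G1 X0.00 Y0.00 E7.6631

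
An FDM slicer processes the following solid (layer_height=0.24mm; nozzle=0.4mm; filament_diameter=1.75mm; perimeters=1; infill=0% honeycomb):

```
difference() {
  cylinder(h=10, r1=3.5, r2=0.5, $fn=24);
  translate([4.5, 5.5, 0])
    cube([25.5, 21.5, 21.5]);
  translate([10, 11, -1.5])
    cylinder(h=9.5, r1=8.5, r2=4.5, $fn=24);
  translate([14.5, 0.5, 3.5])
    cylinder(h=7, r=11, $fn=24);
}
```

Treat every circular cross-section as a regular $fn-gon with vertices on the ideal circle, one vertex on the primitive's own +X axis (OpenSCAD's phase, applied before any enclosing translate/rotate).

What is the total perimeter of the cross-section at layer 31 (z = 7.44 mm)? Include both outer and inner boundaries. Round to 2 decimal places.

7.94 mm

At z = 7.44 mm: the cone contributes a regular 24-gon of circumradius 1.268 (interpolated between r1=3.5 and r2=0.5 at t=0.744) (perimeter = 2·24·1.268·sin(180°/24) = 7.94 mm); the cube at (4.5, 5.5) is present — its section is the full 25.5×21.5 rectangle (perimeter 94.00 mm); the cone at (10, 11): at t=0.941 of its height the radius interpolates to r₁+(r₂−r₁)t = 4.736, giving a regular 24-gon of that circumradius (perimeter = 2·24·4.736·sin(180°/24) = 29.67 mm); the cylinder at (14.5, 0.5): section is a regular 24-gon, circumradius r=11 (perimeter = 2·24·11.000·sin(180°/24) = 68.92 mm); Subtracting the remaining from the first: starting from the cone, the 25.5×21.5 cube at (4.5, 5.5) misses the remaining region (no effect); the cone at (10, 11) misses the remaining region (no effect); the r=11 cylinder at (14.5, 0.5) misses the remaining region (no effect) — boundary = 7.94 mm. Overall, the cross-section is a single solid region. Total boundary length (outer) = 7.94 mm.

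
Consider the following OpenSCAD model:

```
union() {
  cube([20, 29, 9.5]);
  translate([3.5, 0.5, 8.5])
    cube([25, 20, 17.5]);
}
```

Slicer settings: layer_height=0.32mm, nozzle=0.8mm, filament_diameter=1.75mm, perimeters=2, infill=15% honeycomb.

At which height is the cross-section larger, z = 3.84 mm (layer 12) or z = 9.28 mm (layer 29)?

layer 29 (z = 9.28 mm)

Layer 12 (z = 3.84): the cube is present — its section is the full 20×29 rectangle (area 580.00 mm²); the cube at (3.5, 0.5) is absent (z outside [8.5, 26]); Combining (union): only the 20×29 cube is present, so the union is just that shape — area = 580.00 mm². So its area = 580.00 mm². Layer 29 (z = 9.28): the cube (footprint 20×29) is included at this height (area 580.00 mm²); the cube at (3.5, 0.5) is present — its section is the full 25×20 rectangle (area 500.00 mm²); Merging all regions: the regions partially overlap — summed areas 1080.00 mm² minus the doubly-counted overlap 330.00 mm² gives 750.00 mm² — area = 750.00 mm². So its area = 750.00 mm². Layer 29 is larger (750.00 vs 580.00 mm²).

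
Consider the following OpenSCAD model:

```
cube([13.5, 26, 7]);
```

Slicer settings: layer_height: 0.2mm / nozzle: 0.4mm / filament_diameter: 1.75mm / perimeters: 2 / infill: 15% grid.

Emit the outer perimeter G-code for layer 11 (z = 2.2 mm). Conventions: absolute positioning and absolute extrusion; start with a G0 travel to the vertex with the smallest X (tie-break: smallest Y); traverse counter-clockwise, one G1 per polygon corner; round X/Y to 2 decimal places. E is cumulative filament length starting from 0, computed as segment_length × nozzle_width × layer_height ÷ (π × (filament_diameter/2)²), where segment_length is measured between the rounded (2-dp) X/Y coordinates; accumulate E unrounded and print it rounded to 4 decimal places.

G0 X0.00 Y0.00 Z2.20
G1 X13.50 Y0.00 E0.4490
G1 X13.50 Y26.00 E1.3138
G1 X0.00 Y26.00 E1.7628
G1 X0.00 Y0.00 E2.6276

At z = 2.2 mm: the cube (footprint 13.5×26) is included at this height. The outline is a single polygon with 4 vertices. Extrusion per mm of travel: 0.4 × 0.2 / (π × 0.875²) = 0.033260. Accumulating E over each segment gives final E = 2.6276.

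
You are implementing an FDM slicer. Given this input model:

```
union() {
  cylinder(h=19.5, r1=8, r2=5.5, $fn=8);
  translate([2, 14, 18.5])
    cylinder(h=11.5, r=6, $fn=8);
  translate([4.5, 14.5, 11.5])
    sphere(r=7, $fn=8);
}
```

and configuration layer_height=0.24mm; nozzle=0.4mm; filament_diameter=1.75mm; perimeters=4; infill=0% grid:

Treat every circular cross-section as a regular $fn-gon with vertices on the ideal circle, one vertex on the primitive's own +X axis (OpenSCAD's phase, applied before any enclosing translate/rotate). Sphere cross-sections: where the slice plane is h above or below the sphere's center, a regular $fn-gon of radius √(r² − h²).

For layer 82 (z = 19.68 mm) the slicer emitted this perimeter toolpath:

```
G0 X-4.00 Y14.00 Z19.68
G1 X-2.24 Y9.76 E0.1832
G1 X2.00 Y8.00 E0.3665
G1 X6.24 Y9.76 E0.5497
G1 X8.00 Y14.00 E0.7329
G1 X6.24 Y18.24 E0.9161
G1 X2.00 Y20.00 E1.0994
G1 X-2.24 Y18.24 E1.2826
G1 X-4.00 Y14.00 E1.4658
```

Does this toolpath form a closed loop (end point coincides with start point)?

Start point (G0): (-4.00, 14.00). End point (last G1): the path returns to the start — closed.

yes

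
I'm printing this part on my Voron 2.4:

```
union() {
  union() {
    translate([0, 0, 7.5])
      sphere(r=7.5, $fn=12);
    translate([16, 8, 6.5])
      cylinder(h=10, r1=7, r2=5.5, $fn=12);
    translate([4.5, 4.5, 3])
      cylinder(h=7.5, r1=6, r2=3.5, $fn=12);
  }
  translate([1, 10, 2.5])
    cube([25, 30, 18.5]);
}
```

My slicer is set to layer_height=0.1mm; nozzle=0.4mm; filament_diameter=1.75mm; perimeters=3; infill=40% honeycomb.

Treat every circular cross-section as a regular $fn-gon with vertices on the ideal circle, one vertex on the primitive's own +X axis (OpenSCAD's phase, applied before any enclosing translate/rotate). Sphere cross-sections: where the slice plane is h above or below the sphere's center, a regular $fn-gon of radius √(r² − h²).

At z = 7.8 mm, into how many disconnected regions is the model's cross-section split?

2

At z = 7.8 mm: the r=7.5 sphere slices to a regular 12-gon of circumradius 7.494 (√(r²−h²) with h=0.3 from center); the cone at (16, 8) (r1=7→r2=5.5) has section circumradius 6.805 here — a regular 12-gon; the cone at (4.5, 4.5) (r1=6→r2=3.5) has section circumradius 4.400 here — a regular 12-gon; Taking the union: the regions partially overlap (shared area 33.39 mm²), so overlapping operands fuse into one piece — 2 connected regions; the cube at (1, 10) is present — its section is the full 25×30 rectangle; Taking the union: the regions partially overlap (shared area 43.31 mm²), so overlapping operands fuse into one piece — 2 connected regions. The result has 2 disconnected regions.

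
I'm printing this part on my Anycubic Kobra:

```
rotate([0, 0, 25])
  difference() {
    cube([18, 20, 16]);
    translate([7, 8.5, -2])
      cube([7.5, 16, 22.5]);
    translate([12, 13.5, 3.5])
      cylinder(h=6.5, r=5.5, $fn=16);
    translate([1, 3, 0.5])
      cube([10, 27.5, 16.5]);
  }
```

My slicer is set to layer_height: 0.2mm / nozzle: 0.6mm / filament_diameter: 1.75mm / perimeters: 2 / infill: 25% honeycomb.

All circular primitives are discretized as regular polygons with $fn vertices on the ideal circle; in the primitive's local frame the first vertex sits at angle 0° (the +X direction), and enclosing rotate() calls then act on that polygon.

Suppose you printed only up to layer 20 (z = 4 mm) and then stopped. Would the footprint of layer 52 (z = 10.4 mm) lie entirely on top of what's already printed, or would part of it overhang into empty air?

part overhangs

Compare the two slices. At z = 4: the cube (footprint 18×20) is included at this height (area 360.00 mm²); the cube at (7, 8.5) is present — its section is the full 7.5×16 rectangle (area 120.00 mm²); the r=5.5 cylinder at (12, 13.5) gives a regular 16-gon of circumradius 5.5 (constant along its height) (area = (16/2)·5.500²·sin(360°/16) = 92.61 mm²); the cube at (1, 3) is present — its section is the full 10×27.5 rectangle (area 275.00 mm²); Taking the first minus the rest: starting from the 18×20 cube (360.00 mm²), the 7.5×16 cube at (7, 8.5) partially overlaps it — only the 86.25 mm² overlap (of its 120.00 mm²) is removed, clipping the outline; the r=5.5 cylinder at (12, 13.5) partially overlaps it — only the 22.59 mm² overlap (of its 92.61 mm²) is removed, clipping the outline; the 10×27.5 cube at (1, 3) partially overlaps it — only the 122.55 mm² overlap (of its 275.00 mm²) is removed, clipping the outline — area = 128.61 mm²; (whole slice rotated 25° about Z — lengths, areas and connectivity unchanged). At z = 10.4: the 18×20 cube contributes its full rectangle (area 360.00 mm²); the 7.5×16 cube at (7, 8.5) contributes its full rectangle (area 120.00 mm²); the cylinder at (12, 13.5) is not intersected at this z (z outside [3.5, 10]); the cube at (1, 3) is present — its section is the full 10×27.5 rectangle (area 275.00 mm²); Subtracting the remaining from the first: starting from the 18×20 cube (360.00 mm²), the 7.5×16 cube at (7, 8.5) partially overlaps it — only the 86.25 mm² overlap (of its 120.00 mm²) is removed, clipping the outline; the 10×27.5 cube at (1, 3) partially overlaps it — only the 124.00 mm² overlap (of its 275.00 mm²) is removed, clipping the outline — area = 149.75 mm²; (whole slice rotated 25° about Z — lengths, areas and connectivity unchanged). Checking containment: at z = 10.4 the cross-section extends beyond the z = 4 cross-section by about 21.14 mm².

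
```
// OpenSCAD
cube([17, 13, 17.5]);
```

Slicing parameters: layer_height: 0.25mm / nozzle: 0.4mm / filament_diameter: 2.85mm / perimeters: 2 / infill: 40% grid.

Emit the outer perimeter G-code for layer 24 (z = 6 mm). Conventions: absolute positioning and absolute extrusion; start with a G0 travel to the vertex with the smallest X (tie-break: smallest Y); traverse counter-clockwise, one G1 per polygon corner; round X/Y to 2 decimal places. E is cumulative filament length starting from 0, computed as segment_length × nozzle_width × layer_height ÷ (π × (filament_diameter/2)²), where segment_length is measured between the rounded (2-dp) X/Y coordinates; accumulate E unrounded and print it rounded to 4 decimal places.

G0 X0.00 Y0.00 Z6.00
G1 X17.00 Y0.00 E0.2665
G1 X17.00 Y13.00 E0.4703
G1 X0.00 Y13.00 E0.7367
G1 X0.00 Y0.00 E0.9405

At z = 6 mm: the cube (footprint 17×13) is included at this height. The outline is a single polygon with 4 vertices. Extrusion per mm of travel: 0.4 × 0.25 / (π × 1.425²) = 0.015675. Accumulating E over each segment gives final E = 0.9405.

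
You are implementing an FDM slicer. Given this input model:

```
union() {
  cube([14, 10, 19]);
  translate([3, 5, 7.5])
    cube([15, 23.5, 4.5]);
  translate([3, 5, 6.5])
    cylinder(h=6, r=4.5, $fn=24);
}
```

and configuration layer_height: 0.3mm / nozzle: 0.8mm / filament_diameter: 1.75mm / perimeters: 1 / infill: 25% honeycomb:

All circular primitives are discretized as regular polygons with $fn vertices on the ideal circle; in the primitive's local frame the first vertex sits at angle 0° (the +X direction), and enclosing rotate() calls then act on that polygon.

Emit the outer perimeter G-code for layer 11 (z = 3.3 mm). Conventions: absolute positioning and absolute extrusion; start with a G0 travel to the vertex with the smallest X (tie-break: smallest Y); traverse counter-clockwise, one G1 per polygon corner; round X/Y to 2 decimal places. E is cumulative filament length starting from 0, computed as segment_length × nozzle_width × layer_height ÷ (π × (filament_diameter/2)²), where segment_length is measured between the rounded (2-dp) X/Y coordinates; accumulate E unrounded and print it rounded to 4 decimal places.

G0 X0.00 Y0.00 Z3.30
G1 X14.00 Y0.00 E1.3969
G1 X14.00 Y10.00 E2.3947
G1 X0.00 Y10.00 E3.7917
G1 X0.00 Y0.00 E4.7895

At z = 3.3 mm: the cube is present — its section is the full 14×10 rectangle; the cube at (3, 5) is absent (z outside [7.5, 12]); the cylinder at (3, 5) does not reach this height (z outside [6.5, 12.5]); Taking the union: only the 14×10 cube is present, so the union is just that shape — 1 connected region. The outline is a single polygon with 4 vertices. Extrusion per mm of travel: 0.8 × 0.3 / (π × 0.875²) = 0.099780. Accumulating E over each segment gives final E = 4.7895.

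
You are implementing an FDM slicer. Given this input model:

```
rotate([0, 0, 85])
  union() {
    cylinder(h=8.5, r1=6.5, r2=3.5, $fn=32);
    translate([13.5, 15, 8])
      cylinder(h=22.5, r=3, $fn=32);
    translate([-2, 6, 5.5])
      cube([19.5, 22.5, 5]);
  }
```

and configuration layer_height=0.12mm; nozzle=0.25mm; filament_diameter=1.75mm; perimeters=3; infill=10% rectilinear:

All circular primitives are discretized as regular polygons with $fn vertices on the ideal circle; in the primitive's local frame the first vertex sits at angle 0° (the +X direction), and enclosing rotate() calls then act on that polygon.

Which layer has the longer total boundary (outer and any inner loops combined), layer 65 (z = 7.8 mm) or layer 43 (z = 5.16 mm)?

layer 65 (z = 7.8 mm)

Layer 65 (z = 7.8): the cone contributes a regular 32-gon of circumradius 3.747 (interpolated between r1=6.5 and r2=3.5 at t=0.918) (perimeter = 2·32·3.747·sin(180°/32) = 23.51 mm); the cylinder at (13.5, 15) does not reach this height (z outside [8, 30.5]); the cube at (-2, 6) (footprint 19.5×22.5) is included at this height (perimeter 84.00 mm); Merging all regions: the 2 present regions are separate (no shared area or edge), so areas and boundary lengths simply add and each stays a separate island — boundary = 107.51 mm; (rotated 85° about Z; rotation is an isometry so areas/perimeters/island counts are preserved). So its perimeter = 107.51 mm. Layer 43 (z = 5.16): the cone: at t=0.607 of its height the radius interpolates to r₁+(r₂−r₁)t = 4.679, giving a regular 32-gon of that circumradius (perimeter = 2·32·4.679·sin(180°/32) = 29.35 mm); the cylinder at (13.5, 15) is not intersected at this z (z outside [8, 30.5]); the cube at (-2, 6) does not reach this height (z outside [5.5, 10.5]); Taking the union: only the cone is present, so the union is just that shape — boundary = 29.35 mm; (whole slice rotated 85° about Z — lengths, areas and connectivity unchanged). So its perimeter = 29.35 mm. Layer 65 is larger (107.51 vs 29.35 mm).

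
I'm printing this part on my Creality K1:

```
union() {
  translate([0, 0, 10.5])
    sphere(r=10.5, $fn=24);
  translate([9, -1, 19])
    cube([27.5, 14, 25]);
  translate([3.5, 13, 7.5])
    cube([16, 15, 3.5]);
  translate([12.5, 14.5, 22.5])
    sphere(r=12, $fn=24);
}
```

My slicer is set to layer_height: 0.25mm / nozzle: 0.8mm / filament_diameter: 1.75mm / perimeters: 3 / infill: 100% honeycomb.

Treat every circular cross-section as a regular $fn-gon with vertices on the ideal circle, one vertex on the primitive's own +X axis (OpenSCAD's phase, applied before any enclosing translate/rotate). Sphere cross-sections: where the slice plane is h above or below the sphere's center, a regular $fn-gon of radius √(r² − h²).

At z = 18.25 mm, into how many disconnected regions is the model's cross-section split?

2

At z = 18.25 mm: the r=10.5 sphere slices to a regular 24-gon of circumradius 7.084 (√(r²−h²) with h=7.75 from center); the cube at (9, -1) does not reach this height (z outside [19, 44]); the cube at (3.5, 13) is absent (z outside [7.5, 11]); the sphere at (12.5, 14.5): section is a regular 24-gon, circumradius = √(r²−h²) = √(12²−4.25²) = 11.222; Merging all regions: the 2 present regions are separate (no shared area or edge), so areas and boundary lengths simply add and each stays a separate island — 2 connected regions. The result has 2 disconnected regions.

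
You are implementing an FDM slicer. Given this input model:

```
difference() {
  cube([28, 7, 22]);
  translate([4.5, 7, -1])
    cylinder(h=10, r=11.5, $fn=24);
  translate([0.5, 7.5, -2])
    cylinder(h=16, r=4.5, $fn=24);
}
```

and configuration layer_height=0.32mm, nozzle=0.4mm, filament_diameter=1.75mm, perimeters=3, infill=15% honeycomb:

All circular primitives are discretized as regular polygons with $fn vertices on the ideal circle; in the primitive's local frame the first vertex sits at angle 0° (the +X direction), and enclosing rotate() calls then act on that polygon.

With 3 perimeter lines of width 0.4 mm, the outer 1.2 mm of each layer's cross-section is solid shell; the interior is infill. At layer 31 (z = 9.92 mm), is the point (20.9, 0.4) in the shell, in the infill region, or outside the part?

At z = 9.92 mm: the cube is present — its section is the full 28×7 rectangle; the cylinder at (4.5, 7) is absent (z outside [-1, 9]); the r=4.5 cylinder at (0.5, 7.5) gives a regular 24-gon of circumradius 4.5 (constant along its height); After the difference (first − rest): starting from the 28×7 cube, the r=4.5 cylinder at (0.5, 7.5) partially overlaps it — only the 15.47 mm² overlap (of its 62.89 mm²) is removed, clipping the outline — 1 connected region. Overall, the cross-section is a single solid region. The nearest boundary edge runs (28.00, 0.00)→(0.00, 0.00); distance from the point to it = 0.40 mm. The point is inside the cross-section, 0.40 mm from the nearest boundary — within the 1.2 mm shell band (3 × 0.4).

shell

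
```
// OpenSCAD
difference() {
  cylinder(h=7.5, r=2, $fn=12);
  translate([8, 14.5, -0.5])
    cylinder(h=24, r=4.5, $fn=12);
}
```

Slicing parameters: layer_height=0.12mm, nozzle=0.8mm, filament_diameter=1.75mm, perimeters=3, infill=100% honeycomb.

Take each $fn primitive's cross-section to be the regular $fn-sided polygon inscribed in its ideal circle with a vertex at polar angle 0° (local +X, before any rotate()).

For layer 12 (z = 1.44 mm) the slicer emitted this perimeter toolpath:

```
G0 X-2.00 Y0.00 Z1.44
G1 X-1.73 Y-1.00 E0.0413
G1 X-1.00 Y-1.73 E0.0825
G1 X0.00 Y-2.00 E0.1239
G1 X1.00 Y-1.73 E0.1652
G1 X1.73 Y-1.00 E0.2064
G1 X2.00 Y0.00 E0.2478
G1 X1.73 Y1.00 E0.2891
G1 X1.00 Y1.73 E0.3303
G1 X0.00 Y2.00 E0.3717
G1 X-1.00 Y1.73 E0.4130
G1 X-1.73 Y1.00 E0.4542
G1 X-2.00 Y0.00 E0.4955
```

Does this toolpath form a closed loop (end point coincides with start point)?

yes

Start point (G0): (-2.00, 0.00). End point (last G1): the path returns to the start — closed.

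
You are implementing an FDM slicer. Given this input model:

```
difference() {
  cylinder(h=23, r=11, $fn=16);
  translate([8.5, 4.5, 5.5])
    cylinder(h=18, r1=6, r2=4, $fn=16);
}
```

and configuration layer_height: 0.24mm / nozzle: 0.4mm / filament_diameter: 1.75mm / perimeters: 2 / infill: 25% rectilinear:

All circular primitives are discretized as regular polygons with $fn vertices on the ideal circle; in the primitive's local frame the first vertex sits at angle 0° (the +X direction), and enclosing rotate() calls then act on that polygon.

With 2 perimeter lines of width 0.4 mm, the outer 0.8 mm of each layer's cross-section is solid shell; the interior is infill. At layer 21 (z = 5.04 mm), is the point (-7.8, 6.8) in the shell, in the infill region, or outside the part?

shell

At z = 5.04 mm: the r=11 cylinder gives a regular 16-gon of circumradius 11 (constant along its height); the cone at (8.5, 4.5) does not reach this height (z outside [5.5, 23.5]); After the difference (first − rest): none of the subtracted shapes is present at this height, so the r=11 cylinder is unchanged — 1 connected region. Overall, the cross-section is a single solid region. The nearest boundary edge runs (-7.78, 7.78)→(-10.16, 4.21); distance from the point to it = 0.53 mm. The point is inside the cross-section, 0.53 mm from the nearest boundary — within the 0.8 mm shell band (2 × 0.4).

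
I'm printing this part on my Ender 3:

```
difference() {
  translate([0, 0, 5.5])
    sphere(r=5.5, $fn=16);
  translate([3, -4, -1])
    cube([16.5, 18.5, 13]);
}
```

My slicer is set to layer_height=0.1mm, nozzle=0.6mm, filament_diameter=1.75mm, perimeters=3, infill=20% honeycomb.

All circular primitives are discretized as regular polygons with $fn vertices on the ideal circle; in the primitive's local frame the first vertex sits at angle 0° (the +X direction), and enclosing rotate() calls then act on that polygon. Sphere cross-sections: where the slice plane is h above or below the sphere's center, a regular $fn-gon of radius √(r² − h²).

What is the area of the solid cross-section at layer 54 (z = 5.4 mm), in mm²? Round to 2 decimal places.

At z = 5.4 mm: the sphere: section is a regular 16-gon, circumradius = √(r²−h²) = √(5.5²−0.1²) = 5.499 (area = (16/2)·5.499²·sin(360°/16) = 92.58 mm²); the cube at (3, -4) is present — its section is the full 16.5×18.5 rectangle (area 305.25 mm²); Subtracting the remaining from the first: starting from the r=5.5 sphere (92.58 mm²), the 16.5×18.5 cube at (3, -4) partially overlaps it — only the 15.29 mm² overlap (of its 305.25 mm²) is removed, clipping the outline — area = 77.29 mm². Overall, the cross-section is a single solid region. Net area = 77.29 mm².

77.29 mm²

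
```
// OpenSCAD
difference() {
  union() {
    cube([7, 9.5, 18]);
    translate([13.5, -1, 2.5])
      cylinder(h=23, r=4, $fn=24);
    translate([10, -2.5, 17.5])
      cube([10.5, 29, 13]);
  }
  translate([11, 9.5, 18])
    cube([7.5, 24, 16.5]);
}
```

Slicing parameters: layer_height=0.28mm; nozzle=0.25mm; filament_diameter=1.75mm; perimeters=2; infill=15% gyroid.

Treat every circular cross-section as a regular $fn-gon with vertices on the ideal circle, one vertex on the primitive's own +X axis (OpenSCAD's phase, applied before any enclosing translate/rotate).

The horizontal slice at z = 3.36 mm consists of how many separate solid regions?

2

At z = 3.36 mm: the cube (footprint 7×9.5) is included at this height; the r=4 cylinder at (13.5, -1) gives a regular 24-gon of circumradius 4 (constant along its height); the cube at (10, -2.5) is not intersected at this z (z outside [17.5, 30.5]); Taking the union: the 2 present regions are separate (no shared area or edge), so areas and boundary lengths simply add and each stays a separate island — 2 connected regions; the cube at (11, 9.5) is not intersected at this z (z outside [18, 34.5]); Subtracting the remaining from the first: none of the subtracted shapes is present at this height, so that combined region is unchanged — 2 connected regions. The result has 2 disconnected regions.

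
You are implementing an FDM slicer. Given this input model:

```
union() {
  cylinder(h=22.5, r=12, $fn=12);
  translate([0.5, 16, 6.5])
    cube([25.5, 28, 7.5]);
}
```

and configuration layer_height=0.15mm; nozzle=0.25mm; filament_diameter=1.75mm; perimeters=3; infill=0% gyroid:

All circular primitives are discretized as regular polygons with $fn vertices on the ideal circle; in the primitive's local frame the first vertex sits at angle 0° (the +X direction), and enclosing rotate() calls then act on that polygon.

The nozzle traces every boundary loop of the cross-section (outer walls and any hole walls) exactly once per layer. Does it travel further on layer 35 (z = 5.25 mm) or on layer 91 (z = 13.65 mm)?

Layer 35 (z = 5.25): the cylinder: section is a regular 12-gon, circumradius r=12 (perimeter = 2·12·12.000·sin(180°/12) = 74.54 mm); the cube at (0.5, 16) does not reach this height (z outside [6.5, 14]); Combining (union): only the r=12 cylinder is present, so the union is just that shape — boundary = 74.54 mm. So its perimeter = 74.54 mm. Layer 91 (z = 13.65): the r=12 cylinder contributes a regular 12-gon of circumradius 12 (perimeter = 2·12·12.000·sin(180°/12) = 74.54 mm); the cube at (0.5, 16) (footprint 25.5×28) is included at this height (perimeter 107.00 mm); Taking the union: the 2 present regions are separate (no shared area or edge), so areas and boundary lengths simply add and each stays a separate island — boundary = 181.54 mm. So its perimeter = 181.54 mm. Layer 91 is larger (181.54 vs 74.54 mm).

layer 91 (z = 13.65 mm)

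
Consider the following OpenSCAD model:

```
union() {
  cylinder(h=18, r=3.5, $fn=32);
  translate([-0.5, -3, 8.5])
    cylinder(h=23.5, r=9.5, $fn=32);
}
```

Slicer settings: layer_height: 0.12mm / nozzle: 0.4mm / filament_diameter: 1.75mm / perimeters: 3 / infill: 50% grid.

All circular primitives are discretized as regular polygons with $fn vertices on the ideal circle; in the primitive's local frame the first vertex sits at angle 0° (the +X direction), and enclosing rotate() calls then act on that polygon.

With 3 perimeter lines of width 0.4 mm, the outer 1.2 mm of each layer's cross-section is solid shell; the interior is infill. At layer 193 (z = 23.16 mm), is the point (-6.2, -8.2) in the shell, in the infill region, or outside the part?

At z = 23.16 mm: the cylinder is not intersected at this z (z outside [0, 18]); the r=9.5 cylinder at (-0.5, -3) gives a regular 32-gon of circumradius 9.5 (constant along its height); Taking the union: only the r=9.5 cylinder at (-0.5, -3) is present, so the union is just that shape — 1 connected region. Overall, the cross-section is a single solid region. The nearest boundary edge runs (-8.40, -8.28)→(-7.22, -9.72); distance from the point to it = 1.75 mm. The point is inside the cross-section and 1.75 mm from the nearest boundary — more than the 1.2 mm shell width (3 × 0.4), so it's in the infill interior.

infill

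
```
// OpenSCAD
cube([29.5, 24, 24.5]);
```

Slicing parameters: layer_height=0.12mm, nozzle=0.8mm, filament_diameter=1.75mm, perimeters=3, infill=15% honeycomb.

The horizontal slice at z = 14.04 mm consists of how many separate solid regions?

At z = 14.04 mm: the cube (footprint 29.5×24) is included at this height. The result has 1 disconnected region.

1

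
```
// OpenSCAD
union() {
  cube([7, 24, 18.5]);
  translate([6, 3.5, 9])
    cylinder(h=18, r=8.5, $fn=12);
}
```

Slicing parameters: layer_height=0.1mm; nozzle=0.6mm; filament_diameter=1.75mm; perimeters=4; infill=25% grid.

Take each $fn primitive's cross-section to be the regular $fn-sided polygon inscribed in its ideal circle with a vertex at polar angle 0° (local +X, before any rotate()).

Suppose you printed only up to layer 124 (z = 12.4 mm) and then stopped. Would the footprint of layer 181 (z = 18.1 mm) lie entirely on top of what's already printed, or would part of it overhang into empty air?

Compare the two slices. At z = 12.4: the 7×24 cube contributes its full rectangle (area 168.00 mm²); the r=8.5 cylinder at (6, 3.5) gives a regular 12-gon of circumradius 8.5 (constant along its height) (area = (12/2)·8.500²·sin(360°/12) = 216.75 mm²); Taking the union: the regions partially overlap — summed areas 384.75 mm² minus the doubly-counted overlap 77.92 mm² gives 306.83 mm² — area = 306.83 mm². At z = 18.1: the cube (footprint 7×24) is included at this height (area 168.00 mm²); the r=8.5 cylinder at (6, 3.5) gives a regular 12-gon of circumradius 8.5 (constant along its height) (area = (12/2)·8.500²·sin(360°/12) = 216.75 mm²); Taking the union: the regions partially overlap — summed areas 384.75 mm² minus the doubly-counted overlap 77.92 mm² gives 306.83 mm² — area = 306.83 mm². Checking containment: the cross-section at z = 18.1 is a subset of the cross-section at z = 12.4.

entirely on top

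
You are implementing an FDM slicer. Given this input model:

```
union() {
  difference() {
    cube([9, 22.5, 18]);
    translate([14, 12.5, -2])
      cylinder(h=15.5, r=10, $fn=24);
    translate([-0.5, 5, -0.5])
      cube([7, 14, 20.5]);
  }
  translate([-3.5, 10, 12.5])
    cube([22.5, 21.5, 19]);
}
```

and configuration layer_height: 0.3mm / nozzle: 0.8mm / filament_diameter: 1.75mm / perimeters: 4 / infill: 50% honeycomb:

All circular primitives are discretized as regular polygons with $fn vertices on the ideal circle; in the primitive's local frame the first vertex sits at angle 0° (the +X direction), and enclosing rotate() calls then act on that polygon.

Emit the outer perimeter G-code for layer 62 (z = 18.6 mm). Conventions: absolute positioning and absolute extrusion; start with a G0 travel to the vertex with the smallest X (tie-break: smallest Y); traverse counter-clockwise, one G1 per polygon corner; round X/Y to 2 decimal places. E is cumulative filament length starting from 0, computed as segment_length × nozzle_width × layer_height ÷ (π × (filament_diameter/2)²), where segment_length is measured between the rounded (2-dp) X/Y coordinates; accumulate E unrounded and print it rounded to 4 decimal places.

G0 X-3.50 Y10.00 Z18.60
G1 X19.00 Y10.00 E2.2451
G1 X19.00 Y31.50 E4.3903
G1 X-3.50 Y31.50 E6.6354
G1 X-3.50 Y10.00 E8.7807

At z = 18.6 mm: the cube is not intersected at this z (z outside [0, 18]); the cylinder at (14, 12.5) does not reach this height (z outside [-2, 13.5]); the cube at (-0.5, 5) (footprint 7×14) is included at this height; After the difference (first − rest): the first operand is absent here, so nothing remains; the cube at (-3.5, 10) (footprint 22.5×21.5) is included at this height; Combining (union): only the 22.5×21.5 cube at (-3.5, 10) is present, so the union is just that shape — 1 connected region. The outline is a single polygon with 4 vertices. Extrusion per mm of travel: 0.8 × 0.3 / (π × 0.875²) = 0.099780. Accumulating E over each segment gives final E = 8.7807.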